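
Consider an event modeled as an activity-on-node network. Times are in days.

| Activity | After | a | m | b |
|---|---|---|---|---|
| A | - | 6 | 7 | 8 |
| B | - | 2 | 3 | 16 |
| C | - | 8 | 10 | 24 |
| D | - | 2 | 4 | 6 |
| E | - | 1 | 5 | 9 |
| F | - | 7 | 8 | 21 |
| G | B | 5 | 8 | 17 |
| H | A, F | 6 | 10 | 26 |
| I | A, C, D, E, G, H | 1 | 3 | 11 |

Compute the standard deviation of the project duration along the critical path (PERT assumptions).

te_A = (6 + 4·7 + 8)/6 = 42/6 = 7; σ²_A = ((8−6)/6)² = 0.111
te_B = (2 + 4·3 + 16)/6 = 30/6 = 5; σ²_B = ((16−2)/6)² = 5.444
te_C = (8 + 4·10 + 24)/6 = 72/6 = 12; σ²_C = ((24−8)/6)² = 7.111
te_D = (2 + 4·4 + 6)/6 = 24/6 = 4; σ²_D = ((6−2)/6)² = 0.444
te_E = (1 + 4·5 + 9)/6 = 30/6 = 5; σ²_E = ((9−1)/6)² = 1.778
te_F = (7 + 4·8 + 21)/6 = 60/6 = 10; σ²_F = ((21−7)/6)² = 5.444
te_G = (5 + 4·8 + 17)/6 = 54/6 = 9; σ²_G = ((17−5)/6)² = 4.000
te_H = (6 + 4·10 + 26)/6 = 72/6 = 12; σ²_H = ((26−6)/6)² = 11.111
te_I = (1 + 4·3 + 11)/6 = 24/6 = 4; σ²_I = ((11−1)/6)² = 2.778

Forward pass:
ES_A = 0; EF_A = 7
ES_B = 0; EF_B = 5
ES_C = 0; EF_C = 12
ES_D = 0; EF_D = 4
ES_E = 0; EF_E = 5
ES_F = 0; EF_F = 10
ES_G = 5; EF_G = 5+9 = 14
ES_H = max(EF_A=7, EF_F=10) = 10; EF_H = 10+12 = 22
ES_I = max(EF_A=7, EF_C=12, EF_D=4, EF_E=5, EF_G=14, EF_H=22) = 22; EF_I = 22+4 = 26
Expected project duration μ = 26 days. Critical path: F → H → I.

Variance along critical path = 5.444 + 11.111 + 2.778 = 19.333
σ = √19.333 = 4.397 days

4.40 days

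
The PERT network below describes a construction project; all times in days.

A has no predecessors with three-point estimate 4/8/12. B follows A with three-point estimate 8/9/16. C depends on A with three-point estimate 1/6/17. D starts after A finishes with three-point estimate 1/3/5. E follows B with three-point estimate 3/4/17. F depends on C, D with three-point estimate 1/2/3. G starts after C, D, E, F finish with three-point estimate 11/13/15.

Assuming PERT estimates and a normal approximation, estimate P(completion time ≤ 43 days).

te_A = (4 + 4·8 + 12)/6 = 48/6 = 8; σ²_A = ((12−4)/6)² = 1.778
te_B = (8 + 4·9 + 16)/6 = 60/6 = 10; σ²_B = ((16−8)/6)² = 1.778
te_C = (1 + 4·6 + 17)/6 = 42/6 = 7; σ²_C = ((17−1)/6)² = 7.111
te_D = (1 + 4·3 + 5)/6 = 18/6 = 3; σ²_D = ((5−1)/6)² = 0.444
te_E = (3 + 4·4 + 17)/6 = 36/6 = 6; σ²_E = ((17−3)/6)² = 5.444
te_F = (1 + 4·2 + 3)/6 = 12/6 = 2; σ²_F = ((3−1)/6)² = 0.111
te_G = (11 + 4·13 + 15)/6 = 78/6 = 13; σ²_G = ((15−11)/6)² = 0.444

Forward pass:
ES_A = 0; EF_A = 8
ES_B = 8; EF_B = 8+10 = 18
ES_C = 8; EF_C = 8+7 = 15
ES_D = 8; EF_D = 8+3 = 11
ES_E = 18; EF_E = 18+6 = 24
ES_F = max(EF_C=15, EF_D=11) = 15; EF_F = 15+2 = 17
ES_G = max(EF_C=15, EF_D=11, EF_E=24, EF_F=17) = 24; EF_G = 24+13 = 37
Expected project duration μ = 37 days. Critical path: A → B → E → G.

Variance along critical path = 1.778 + 1.778 + 5.444 + 0.444 = 9.444; σ = √9.444 = 3.073 days.
Z = (43 − 37) / 3.073 = 1.952
P(T ≤ 43) = Φ(1.952) ≈ 0.975

0.975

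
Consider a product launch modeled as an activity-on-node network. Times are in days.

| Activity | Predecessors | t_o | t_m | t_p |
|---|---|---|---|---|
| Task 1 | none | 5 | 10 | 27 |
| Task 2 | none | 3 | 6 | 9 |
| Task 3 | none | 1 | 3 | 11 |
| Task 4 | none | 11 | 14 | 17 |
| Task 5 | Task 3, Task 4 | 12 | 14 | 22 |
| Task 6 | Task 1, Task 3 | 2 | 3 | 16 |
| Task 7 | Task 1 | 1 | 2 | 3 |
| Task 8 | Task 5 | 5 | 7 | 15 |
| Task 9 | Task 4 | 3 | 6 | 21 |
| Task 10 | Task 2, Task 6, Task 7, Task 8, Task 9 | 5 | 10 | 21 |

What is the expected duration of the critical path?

48 days

te_Task 1 = (5 + 4·10 + 27)/6 = 72/6 = 12
te_Task 2 = (3 + 4·6 + 9)/6 = 36/6 = 6
te_Task 3 = (1 + 4·3 + 11)/6 = 24/6 = 4
te_Task 4 = (11 + 4·14 + 17)/6 = 84/6 = 14
te_Task 5 = (12 + 4·14 + 22)/6 = 90/6 = 15
te_Task 6 = (2 + 4·3 + 16)/6 = 30/6 = 5
te_Task 7 = (1 + 4·2 + 3)/6 = 12/6 = 2
te_Task 8 = (5 + 4·7 + 15)/6 = 48/6 = 8
te_Task 9 = (3 + 4·6 + 21)/6 = 48/6 = 8
te_Task 10 = (5 + 4·10 + 21)/6 = 66/6 = 11

Forward pass:
ES_Task 1 = 0; EF_Task 1 = 12
ES_Task 2 = 0; EF_Task 2 = 6
ES_Task 3 = 0; EF_Task 3 = 4
ES_Task 4 = 0; EF_Task 4 = 14
ES_Task 5 = max(EF_Task 3=4, EF_Task 4=14) = 14; EF_Task 5 = 14+15 = 29
ES_Task 6 = max(EF_Task 1=12, EF_Task 3=4) = 12; EF_Task 6 = 12+5 = 17
ES_Task 7 = 12; EF_Task 7 = 12+2 = 14
ES_Task 8 = 29; EF_Task 8 = 29+8 = 37
ES_Task 9 = 14; EF_Task 9 = 14+8 = 22
ES_Task 10 = max(EF_Task 2=6, EF_Task 6=17, EF_Task 7=14, EF_Task 8=37, EF_Task 9=22) = 37; EF_Task 10 = 37+11 = 48
Expected project duration μ = 48 days. Critical path: Task 4 → Task 5 → Task 8 → Task 10.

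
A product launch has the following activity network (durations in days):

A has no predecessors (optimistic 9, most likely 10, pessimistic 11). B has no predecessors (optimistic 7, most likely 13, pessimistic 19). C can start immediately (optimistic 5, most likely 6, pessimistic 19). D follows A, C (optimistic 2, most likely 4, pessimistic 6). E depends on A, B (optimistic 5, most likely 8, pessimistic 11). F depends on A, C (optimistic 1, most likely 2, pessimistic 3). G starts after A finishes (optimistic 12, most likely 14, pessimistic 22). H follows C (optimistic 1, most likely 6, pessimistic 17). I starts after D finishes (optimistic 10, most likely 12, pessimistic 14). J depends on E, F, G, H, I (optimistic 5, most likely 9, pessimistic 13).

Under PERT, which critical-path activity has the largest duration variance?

te_A = (9 + 4·10 + 11)/6 = 60/6 = 10; σ²_A = ((11−9)/6)² = 0.111
te_B = (7 + 4·13 + 19)/6 = 78/6 = 13; σ²_B = ((19−7)/6)² = 4.000
te_C = (5 + 4·6 + 19)/6 = 48/6 = 8; σ²_C = ((19−5)/6)² = 5.444
te_D = (2 + 4·4 + 6)/6 = 24/6 = 4; σ²_D = ((6−2)/6)² = 0.444
te_E = (5 + 4·8 + 11)/6 = 48/6 = 8; σ²_E = ((11−5)/6)² = 1.000
te_F = (1 + 4·2 + 3)/6 = 12/6 = 2; σ²_F = ((3−1)/6)² = 0.111
te_G = (12 + 4·14 + 22)/6 = 90/6 = 15; σ²_G = ((22−12)/6)² = 2.778
te_H = (1 + 4·6 + 17)/6 = 42/6 = 7; σ²_H = ((17−1)/6)² = 7.111
te_I = (10 + 4·12 + 14)/6 = 72/6 = 12; σ²_I = ((14−10)/6)² = 0.444
te_J = (5 + 4·9 + 13)/6 = 54/6 = 9; σ²_J = ((13−5)/6)² = 1.778

Forward pass:
ES_A = 0; EF_A = 10
ES_B = 0; EF_B = 13
ES_C = 0; EF_C = 8
ES_D = max(EF_A=10, EF_C=8) = 10; EF_D = 10+4 = 14
ES_E = max(EF_A=10, EF_B=13) = 13; EF_E = 13+8 = 21
ES_F = max(EF_A=10, EF_C=8) = 10; EF_F = 10+2 = 12
ES_G = 10; EF_G = 10+15 = 25
ES_H = 8; EF_H = 8+7 = 15
ES_I = 14; EF_I = 14+12 = 26
ES_J = max(EF_E=21, EF_F=12, EF_G=25, EF_H=15, EF_I=26) = 26; EF_J = 26+9 = 35
Expected project duration μ = 35 days. Critical path: A → D → I → J.

Variances on critical path: σ²_A=0.111, σ²_D=0.444, σ²_I=0.444, σ²_J=1.778.
Largest is σ²_J = 1.778.

J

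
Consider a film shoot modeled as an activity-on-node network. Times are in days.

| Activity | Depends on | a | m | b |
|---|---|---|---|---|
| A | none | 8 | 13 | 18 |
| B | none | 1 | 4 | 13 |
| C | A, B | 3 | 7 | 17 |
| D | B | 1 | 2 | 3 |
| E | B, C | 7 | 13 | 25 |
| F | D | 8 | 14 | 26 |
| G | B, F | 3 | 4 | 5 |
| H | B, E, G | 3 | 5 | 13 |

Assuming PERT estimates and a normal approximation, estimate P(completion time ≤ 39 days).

te_A = (8 + 4·13 + 18)/6 = 78/6 = 13; σ²_A = ((18−8)/6)² = 2.778
te_B = (1 + 4·4 + 13)/6 = 30/6 = 5; σ²_B = ((13−1)/6)² = 4.000
te_C = (3 + 4·7 + 17)/6 = 48/6 = 8; σ²_C = ((17−3)/6)² = 5.444
te_D = (1 + 4·2 + 3)/6 = 12/6 = 2; σ²_D = ((3−1)/6)² = 0.111
te_E = (7 + 4·13 + 25)/6 = 84/6 = 14; σ²_E = ((25−7)/6)² = 9.000
te_F = (8 + 4·14 + 26)/6 = 90/6 = 15; σ²_F = ((26−8)/6)² = 9.000
te_G = (3 + 4·4 + 5)/6 = 24/6 = 4; σ²_G = ((5−3)/6)² = 0.111
te_H = (3 + 4·5 + 13)/6 = 36/6 = 6; σ²_H = ((13−3)/6)² = 2.778

Forward pass:
ES_A = 0; EF_A = 13
ES_B = 0; EF_B = 5
ES_C = max(EF_A=13, EF_B=5) = 13; EF_C = 13+8 = 21
ES_D = 5; EF_D = 5+2 = 7
ES_E = max(EF_B=5, EF_C=21) = 21; EF_E = 21+14 = 35
ES_F = 7; EF_F = 7+15 = 22
ES_G = max(EF_B=5, EF_F=22) = 22; EF_G = 22+4 = 26
ES_H = max(EF_B=5, EF_E=35, EF_G=26) = 35; EF_H = 35+6 = 41
Expected project duration μ = 41 days. Critical path: A → C → E → H.

Variance along critical path = 2.778 + 5.444 + 9.000 + 2.778 = 20.000; σ = √20.000 = 4.472 days.
Z = (39 − 41) / 4.472 = -0.447
P(T ≤ 39) = Φ(-0.447) ≈ 0.327

0.327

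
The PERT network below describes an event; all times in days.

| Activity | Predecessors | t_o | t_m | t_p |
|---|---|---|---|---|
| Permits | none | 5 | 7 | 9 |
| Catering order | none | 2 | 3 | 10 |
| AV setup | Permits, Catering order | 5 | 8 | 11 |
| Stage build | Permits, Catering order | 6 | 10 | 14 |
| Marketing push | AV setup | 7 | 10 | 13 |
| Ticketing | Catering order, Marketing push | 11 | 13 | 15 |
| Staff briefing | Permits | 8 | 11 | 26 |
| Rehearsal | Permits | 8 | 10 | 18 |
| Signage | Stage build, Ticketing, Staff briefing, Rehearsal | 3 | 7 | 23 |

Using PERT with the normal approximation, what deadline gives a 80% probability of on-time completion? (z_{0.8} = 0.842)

50.2 days

te_Permits = (5 + 4·7 + 9)/6 = 42/6 = 7; σ²_Permits = ((9−5)/6)² = 0.444
te_Catering order = (2 + 4·3 + 10)/6 = 24/6 = 4; σ²_Catering order = ((10−2)/6)² = 1.778
te_AV setup = (5 + 4·8 + 11)/6 = 48/6 = 8; σ²_AV setup = ((11−5)/6)² = 1.000
te_Stage build = (6 + 4·10 + 14)/6 = 60/6 = 10; σ²_Stage build = ((14−6)/6)² = 1.778
te_Marketing push = (7 + 4·10 + 13)/6 = 60/6 = 10; σ²_Marketing push = ((13−7)/6)² = 1.000
te_Ticketing = (11 + 4·13 + 15)/6 = 78/6 = 13; σ²_Ticketing = ((15−11)/6)² = 0.444
te_Staff briefing = (8 + 4·11 + 26)/6 = 78/6 = 13; σ²_Staff briefing = ((26−8)/6)² = 9.000
te_Rehearsal = (8 + 4·10 + 18)/6 = 66/6 = 11; σ²_Rehearsal = ((18−8)/6)² = 2.778
te_Signage = (3 + 4·7 + 23)/6 = 54/6 = 9; σ²_Signage = ((23−3)/6)² = 11.111

Forward pass:
ES_Permits = 0; EF_Permits = 7
ES_Catering order = 0; EF_Catering order = 4
ES_AV setup = max(EF_Permits=7, EF_Catering order=4) = 7; EF_AV setup = 7+8 = 15
ES_Stage build = max(EF_Permits=7, EF_Catering order=4) = 7; EF_Stage build = 7+10 = 17
ES_Marketing push = 15; EF_Marketing push = 15+10 = 25
ES_Ticketing = max(EF_Catering order=4, EF_Marketing push=25) = 25; EF_Ticketing = 25+13 = 38
ES_Staff briefing = 7; EF_Staff briefing = 7+13 = 20
ES_Rehearsal = 7; EF_Rehearsal = 7+11 = 18
ES_Signage = max(EF_Stage build=17, EF_Ticketing=38, EF_Staff briefing=20, EF_Rehearsal=18) = 38; EF_Signage = 38+9 = 47
Expected project duration μ = 47 days. Critical path: Permits → AV setup → Marketing push → Ticketing → Signage.

Variance along critical path = 0.444 + 1.000 + 1.000 + 0.444 + 11.111 = 14.000; σ = 3.742 days.
D = μ + z·σ = 47 + 0.842·3.742 = 50.2 days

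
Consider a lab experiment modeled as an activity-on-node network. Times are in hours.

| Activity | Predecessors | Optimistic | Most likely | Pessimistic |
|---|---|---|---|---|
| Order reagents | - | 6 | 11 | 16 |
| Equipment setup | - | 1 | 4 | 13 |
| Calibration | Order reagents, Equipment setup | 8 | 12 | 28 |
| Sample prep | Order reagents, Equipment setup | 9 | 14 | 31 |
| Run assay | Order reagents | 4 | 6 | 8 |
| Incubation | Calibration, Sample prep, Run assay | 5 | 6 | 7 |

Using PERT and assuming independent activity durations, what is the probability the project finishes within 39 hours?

te_Order reagents = (6 + 4·11 + 16)/6 = 66/6 = 11; σ²_Order reagents = ((16−6)/6)² = 2.778
te_Equipment setup = (1 + 4·4 + 13)/6 = 30/6 = 5; σ²_Equipment setup = ((13−1)/6)² = 4.000
te_Calibration = (8 + 4·12 + 28)/6 = 84/6 = 14; σ²_Calibration = ((28−8)/6)² = 11.111
te_Sample prep = (9 + 4·14 + 31)/6 = 96/6 = 16; σ²_Sample prep = ((31−9)/6)² = 13.444
te_Run assay = (4 + 4·6 + 8)/6 = 36/6 = 6; σ²_Run assay = ((8−4)/6)² = 0.444
te_Incubation = (5 + 4·6 + 7)/6 = 36/6 = 6; σ²_Incubation = ((7−5)/6)² = 0.111

Forward pass:
ES_Order reagents = 0; EF_Order reagents = 11
ES_Equipment setup = 0; EF_Equipment setup = 5
ES_Calibration = max(EF_Order reagents=11, EF_Equipment setup=5) = 11; EF_Calibration = 11+14 = 25
ES_Sample prep = max(EF_Order reagents=11, EF_Equipment setup=5) = 11; EF_Sample prep = 11+16 = 27
ES_Run assay = 11; EF_Run assay = 11+6 = 17
ES_Incubation = max(EF_Calibration=25, EF_Sample prep=27, EF_Run assay=17) = 27; EF_Incubation = 27+6 = 33
Expected project duration μ = 33 hours. Critical path: Order reagents → Sample prep → Incubation.

Variance along critical path = 2.778 + 13.444 + 0.111 = 16.333; σ = √16.333 = 4.041 hours.
Z = (39 − 33) / 4.041 = 1.485
P(T ≤ 39) = Φ(1.485) ≈ 0.931

0.931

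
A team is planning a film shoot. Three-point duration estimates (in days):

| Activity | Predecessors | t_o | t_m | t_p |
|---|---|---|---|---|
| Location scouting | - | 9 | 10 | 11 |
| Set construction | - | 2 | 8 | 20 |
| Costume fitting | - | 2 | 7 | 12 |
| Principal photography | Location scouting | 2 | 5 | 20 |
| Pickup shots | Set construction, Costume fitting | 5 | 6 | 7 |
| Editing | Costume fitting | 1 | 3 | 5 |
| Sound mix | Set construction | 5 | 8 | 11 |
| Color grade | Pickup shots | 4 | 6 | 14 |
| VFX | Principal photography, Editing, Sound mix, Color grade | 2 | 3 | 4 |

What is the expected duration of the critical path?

25 days

te_Location scouting = (9 + 4·10 + 11)/6 = 60/6 = 10
te_Set construction = (2 + 4·8 + 20)/6 = 54/6 = 9
te_Costume fitting = (2 + 4·7 + 12)/6 = 42/6 = 7
te_Principal photography = (2 + 4·5 + 20)/6 = 42/6 = 7
te_Pickup shots = (5 + 4·6 + 7)/6 = 36/6 = 6
te_Editing = (1 + 4·3 + 5)/6 = 18/6 = 3
te_Sound mix = (5 + 4·8 + 11)/6 = 48/6 = 8
te_Color grade = (4 + 4·6 + 14)/6 = 42/6 = 7
te_VFX = (2 + 4·3 + 4)/6 = 18/6 = 3

Forward pass:
ES_Location scouting = 0; EF_Location scouting = 10
ES_Set construction = 0; EF_Set construction = 9
ES_Costume fitting = 0; EF_Costume fitting = 7
ES_Principal photography = 10; EF_Principal photography = 10+7 = 17
ES_Pickup shots = max(EF_Set construction=9, EF_Costume fitting=7) = 9; EF_Pickup shots = 9+6 = 15
ES_Editing = 7; EF_Editing = 7+3 = 10
ES_Sound mix = 9; EF_Sound mix = 9+8 = 17
ES_Color grade = 15; EF_Color grade = 15+7 = 22
ES_VFX = max(EF_Principal photography=17, EF_Editing=10, EF_Sound mix=17, EF_Color grade=22) = 22; EF_VFX = 22+3 = 25
Expected project duration μ = 25 days. Critical path: Set construction → Pickup shots → Color grade → VFX.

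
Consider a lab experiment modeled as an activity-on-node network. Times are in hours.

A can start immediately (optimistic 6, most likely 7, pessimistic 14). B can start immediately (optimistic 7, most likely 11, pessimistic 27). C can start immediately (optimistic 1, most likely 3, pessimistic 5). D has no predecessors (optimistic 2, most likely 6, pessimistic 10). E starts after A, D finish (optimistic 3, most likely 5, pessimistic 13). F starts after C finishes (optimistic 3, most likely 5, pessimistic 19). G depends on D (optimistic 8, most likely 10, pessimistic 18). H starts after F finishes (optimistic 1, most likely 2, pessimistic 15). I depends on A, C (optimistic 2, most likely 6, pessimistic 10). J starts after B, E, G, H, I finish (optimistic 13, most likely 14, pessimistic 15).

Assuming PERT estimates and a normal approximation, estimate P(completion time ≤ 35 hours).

0.968

te_A = (6 + 4·7 + 14)/6 = 48/6 = 8; σ²_A = ((14−6)/6)² = 1.778
te_B = (7 + 4·11 + 27)/6 = 78/6 = 13; σ²_B = ((27−7)/6)² = 11.111
te_C = (1 + 4·3 + 5)/6 = 18/6 = 3; σ²_C = ((5−1)/6)² = 0.444
te_D = (2 + 4·6 + 10)/6 = 36/6 = 6; σ²_D = ((10−2)/6)² = 1.778
te_E = (3 + 4·5 + 13)/6 = 36/6 = 6; σ²_E = ((13−3)/6)² = 2.778
te_F = (3 + 4·5 + 19)/6 = 42/6 = 7; σ²_F = ((19−3)/6)² = 7.111
te_G = (8 + 4·10 + 18)/6 = 66/6 = 11; σ²_G = ((18−8)/6)² = 2.778
te_H = (1 + 4·2 + 15)/6 = 24/6 = 4; σ²_H = ((15−1)/6)² = 5.444
te_I = (2 + 4·6 + 10)/6 = 36/6 = 6; σ²_I = ((10−2)/6)² = 1.778
te_J = (13 + 4·14 + 15)/6 = 84/6 = 14; σ²_J = ((15−13)/6)² = 0.111

Forward pass:
ES_A = 0; EF_A = 8
ES_B = 0; EF_B = 13
ES_C = 0; EF_C = 3
ES_D = 0; EF_D = 6
ES_E = max(EF_A=8, EF_D=6) = 8; EF_E = 8+6 = 14
ES_F = 3; EF_F = 3+7 = 10
ES_G = 6; EF_G = 6+11 = 17
ES_H = 10; EF_H = 10+4 = 14
ES_I = max(EF_A=8, EF_C=3) = 8; EF_I = 8+6 = 14
ES_J = max(EF_B=13, EF_E=14, EF_G=17, EF_H=14, EF_I=14) = 17; EF_J = 17+14 = 31
Expected project duration μ = 31 hours. Critical path: D → G → J.

Variance along critical path = 1.778 + 2.778 + 0.111 = 4.667; σ = √4.667 = 2.160 hours.
Z = (35 − 31) / 2.160 = 1.852
P(T ≤ 35) = Φ(1.852) ≈ 0.968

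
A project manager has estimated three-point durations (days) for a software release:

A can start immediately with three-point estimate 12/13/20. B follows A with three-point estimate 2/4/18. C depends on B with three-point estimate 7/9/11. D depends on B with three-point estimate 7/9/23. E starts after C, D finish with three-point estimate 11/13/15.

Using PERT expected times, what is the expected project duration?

te_A = (12 + 4·13 + 20)/6 = 84/6 = 14
te_B = (2 + 4·4 + 18)/6 = 36/6 = 6
te_C = (7 + 4·9 + 11)/6 = 54/6 = 9
te_D = (7 + 4·9 + 23)/6 = 66/6 = 11
te_E = (11 + 4·13 + 15)/6 = 78/6 = 13

Forward pass:
ES_A = 0; EF_A = 14
ES_B = 14; EF_B = 14+6 = 20
ES_C = 20; EF_C = 20+9 = 29
ES_D = 20; EF_D = 20+11 = 31
ES_E = max(EF_C=29, EF_D=31) = 31; EF_E = 31+13 = 44
Expected project duration μ = 44 days. Critical path: A → B → D → E.

44 days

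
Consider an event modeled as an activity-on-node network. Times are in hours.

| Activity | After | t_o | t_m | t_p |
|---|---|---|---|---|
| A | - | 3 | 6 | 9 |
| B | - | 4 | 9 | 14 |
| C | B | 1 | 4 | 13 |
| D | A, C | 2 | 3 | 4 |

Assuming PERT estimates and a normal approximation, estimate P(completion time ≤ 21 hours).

0.936

te_A = (3 + 4·6 + 9)/6 = 36/6 = 6; σ²_A = ((9−3)/6)² = 1.000
te_B = (4 + 4·9 + 14)/6 = 54/6 = 9; σ²_B = ((14−4)/6)² = 2.778
te_C = (1 + 4·4 + 13)/6 = 30/6 = 5; σ²_C = ((13−1)/6)² = 4.000
te_D = (2 + 4·3 + 4)/6 = 18/6 = 3; σ²_D = ((4−2)/6)² = 0.111

Forward pass:
ES_A = 0; EF_A = 6
ES_B = 0; EF_B = 9
ES_C = 9; EF_C = 9+5 = 14
ES_D = max(EF_A=6, EF_C=14) = 14; EF_D = 14+3 = 17
Expected project duration μ = 17 hours. Critical path: B → C → D.

Variance along critical path = 2.778 + 4.000 + 0.111 = 6.889; σ = √6.889 = 2.625 hours.
Z = (21 − 17) / 2.625 = 1.524
P(T ≤ 21) = Φ(1.524) ≈ 0.936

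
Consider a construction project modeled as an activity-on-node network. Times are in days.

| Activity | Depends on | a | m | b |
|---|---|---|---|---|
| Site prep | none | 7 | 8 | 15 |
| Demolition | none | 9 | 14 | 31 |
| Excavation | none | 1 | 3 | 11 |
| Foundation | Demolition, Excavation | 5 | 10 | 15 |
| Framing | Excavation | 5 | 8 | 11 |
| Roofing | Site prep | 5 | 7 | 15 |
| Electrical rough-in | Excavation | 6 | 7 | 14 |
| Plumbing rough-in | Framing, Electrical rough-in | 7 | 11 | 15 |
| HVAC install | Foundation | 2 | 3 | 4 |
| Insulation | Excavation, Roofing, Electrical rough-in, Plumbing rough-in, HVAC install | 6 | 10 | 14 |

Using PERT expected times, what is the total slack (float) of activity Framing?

te_Site prep = (7 + 4·8 + 15)/6 = 54/6 = 9
te_Demolition = (9 + 4·14 + 31)/6 = 96/6 = 16
te_Excavation = (1 + 4·3 + 11)/6 = 24/6 = 4
te_Foundation = (5 + 4·10 + 15)/6 = 60/6 = 10
te_Framing = (5 + 4·8 + 11)/6 = 48/6 = 8
te_Roofing = (5 + 4·7 + 15)/6 = 48/6 = 8
te_Electrical rough-in = (6 + 4·7 + 14)/6 = 48/6 = 8
te_Plumbing rough-in = (7 + 4·11 + 15)/6 = 66/6 = 11
te_HVAC install = (2 + 4·3 + 4)/6 = 18/6 = 3
te_Insulation = (6 + 4·10 + 14)/6 = 60/6 = 10

Forward pass:
ES_Site prep = 0; EF_Site prep = 9
ES_Demolition = 0; EF_Demolition = 16
ES_Excavation = 0; EF_Excavation = 4
ES_Foundation = max(EF_Demolition=16, EF_Excavation=4) = 16; EF_Foundation = 16+10 = 26
ES_Framing = 4; EF_Framing = 4+8 = 12
ES_Roofing = 9; EF_Roofing = 9+8 = 17
ES_Electrical rough-in = 4; EF_Electrical rough-in = 4+8 = 12
ES_Plumbing rough-in = max(EF_Framing=12, EF_Electrical rough-in=12) = 12; EF_Plumbing rough-in = 12+11 = 23
ES_HVAC install = 26; EF_HVAC install = 26+3 = 29
ES_Insulation = max(EF_Excavation=4, EF_Roofing=17, EF_Electrical rough-in=12, EF_Plumbing rough-in=23, EF_HVAC install=29) = 29; EF_Insulation = 29+10 = 39
Expected project duration μ = 39 days. Critical path: Demolition → Foundation → HVAC install → Insulation.

Backward pass:
LF_Insulation = 39; LS_Insulation = 39−10 = 29
LF_HVAC install = LS_Insulation = 29; LS_HVAC install = 29−3 = 26
LF_Plumbing rough-in = LS_Insulation = 29; LS_Plumbing rough-in = 29−11 = 18
LF_Electrical rough-in = min(LS_Plumbing rough-in=18, LS_Insulation=29) = 18; LS_Electrical rough-in = 18−8 = 10
LF_Roofing = LS_Insulation = 29; LS_Roofing = 29−8 = 21
LF_Framing = LS_Plumbing rough-in = 18; LS_Framing = 18−8 = 10
LF_Foundation = LS_HVAC install = 26; LS_Foundation = 26−10 = 16
LF_Excavation = min(LS_Foundation=16, LS_Framing=10, LS_Electrical rough-in=10, LS_Insulation=29) = 10; LS_Excavation = 10−4 = 6
LF_Demolition = LS_Foundation = 16; LS_Demolition = 16−16 = 0
LF_Site prep = LS_Roofing = 21; LS_Site prep = 21−9 = 12
Slack_Framing = LS_Framing − ES_Framing = 10 − 4 = 6

6 days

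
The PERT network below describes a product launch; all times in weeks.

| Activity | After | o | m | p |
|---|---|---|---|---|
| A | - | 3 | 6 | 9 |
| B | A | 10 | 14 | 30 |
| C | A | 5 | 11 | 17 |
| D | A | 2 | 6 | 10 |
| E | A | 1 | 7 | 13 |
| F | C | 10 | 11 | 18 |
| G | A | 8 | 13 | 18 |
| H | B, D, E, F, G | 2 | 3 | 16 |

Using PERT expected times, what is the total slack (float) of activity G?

te_A = (3 + 4·6 + 9)/6 = 36/6 = 6
te_B = (10 + 4·14 + 30)/6 = 96/6 = 16
te_C = (5 + 4·11 + 17)/6 = 66/6 = 11
te_D = (2 + 4·6 + 10)/6 = 36/6 = 6
te_E = (1 + 4·7 + 13)/6 = 42/6 = 7
te_F = (10 + 4·11 + 18)/6 = 72/6 = 12
te_G = (8 + 4·13 + 18)/6 = 78/6 = 13
te_H = (2 + 4·3 + 16)/6 = 30/6 = 5

Forward pass:
ES_A = 0; EF_A = 6
ES_B = 6; EF_B = 6+16 = 22
ES_C = 6; EF_C = 6+11 = 17
ES_D = 6; EF_D = 6+6 = 12
ES_E = 6; EF_E = 6+7 = 13
ES_F = 17; EF_F = 17+12 = 29
ES_G = 6; EF_G = 6+13 = 19
ES_H = max(EF_B=22, EF_D=12, EF_E=13, EF_F=29, EF_G=19) = 29; EF_H = 29+5 = 34
Expected project duration μ = 34 weeks. Critical path: A → C → F → H.

Backward pass:
LF_H = 34; LS_H = 34−5 = 29
LF_G = LS_H = 29; LS_G = 29−13 = 16
LF_F = LS_H = 29; LS_F = 29−12 = 17
LF_E = LS_H = 29; LS_E = 29−7 = 22
LF_D = LS_H = 29; LS_D = 29−6 = 23
LF_C = LS_F = 17; LS_C = 17−11 = 6
LF_B = LS_H = 29; LS_B = 29−16 = 13
LF_A = min(LS_B=13, LS_C=6, LS_D=23, LS_E=22, LS_G=16) = 6; LS_A = 6−6 = 0
Slack_G = LS_G − ES_G = 16 − 6 = 10

10 weeks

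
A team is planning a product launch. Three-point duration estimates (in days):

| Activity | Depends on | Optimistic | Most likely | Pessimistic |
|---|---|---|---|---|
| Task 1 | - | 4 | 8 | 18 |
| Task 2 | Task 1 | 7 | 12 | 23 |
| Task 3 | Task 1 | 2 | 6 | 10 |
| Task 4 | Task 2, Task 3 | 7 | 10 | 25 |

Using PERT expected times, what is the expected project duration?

te_Task 1 = (4 + 4·8 + 18)/6 = 54/6 = 9
te_Task 2 = (7 + 4·12 + 23)/6 = 78/6 = 13
te_Task 3 = (2 + 4·6 + 10)/6 = 36/6 = 6
te_Task 4 = (7 + 4·10 + 25)/6 = 72/6 = 12

Forward pass:
ES_Task 1 = 0; EF_Task 1 = 9
ES_Task 2 = 9; EF_Task 2 = 9+13 = 22
ES_Task 3 = 9; EF_Task 3 = 9+6 = 15
ES_Task 4 = max(EF_Task 2=22, EF_Task 3=15) = 22; EF_Task 4 = 22+12 = 34
Expected project duration μ = 34 days. Critical path: Task 1 → Task 2 → Task 4.

34 days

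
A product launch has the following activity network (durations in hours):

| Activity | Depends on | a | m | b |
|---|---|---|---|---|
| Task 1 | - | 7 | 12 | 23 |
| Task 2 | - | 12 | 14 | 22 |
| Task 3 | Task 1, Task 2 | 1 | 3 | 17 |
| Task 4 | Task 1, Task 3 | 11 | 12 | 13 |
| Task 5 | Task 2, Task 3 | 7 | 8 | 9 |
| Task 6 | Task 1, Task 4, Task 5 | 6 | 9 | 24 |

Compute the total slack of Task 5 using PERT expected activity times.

te_Task 1 = (7 + 4·12 + 23)/6 = 78/6 = 13
te_Task 2 = (12 + 4·14 + 22)/6 = 90/6 = 15
te_Task 3 = (1 + 4·3 + 17)/6 = 30/6 = 5
te_Task 4 = (11 + 4·12 + 13)/6 = 72/6 = 12
te_Task 5 = (7 + 4·8 + 9)/6 = 48/6 = 8
te_Task 6 = (6 + 4·9 + 24)/6 = 66/6 = 11

Forward pass:
ES_Task 1 = 0; EF_Task 1 = 13
ES_Task 2 = 0; EF_Task 2 = 15
ES_Task 3 = max(EF_Task 1=13, EF_Task 2=15) = 15; EF_Task 3 = 15+5 = 20
ES_Task 4 = max(EF_Task 1=13, EF_Task 3=20) = 20; EF_Task 4 = 20+12 = 32
ES_Task 5 = max(EF_Task 2=15, EF_Task 3=20) = 20; EF_Task 5 = 20+8 = 28
ES_Task 6 = max(EF_Task 1=13, EF_Task 4=32, EF_Task 5=28) = 32; EF_Task 6 = 32+11 = 43
Expected project duration μ = 43 hours. Critical path: Task 2 → Task 3 → Task 4 → Task 6.

Backward pass:
LF_Task 6 = 43; LS_Task 6 = 43−11 = 32
LF_Task 5 = LS_Task 6 = 32; LS_Task 5 = 32−8 = 24
LF_Task 4 = LS_Task 6 = 32; LS_Task 4 = 32−12 = 20
LF_Task 3 = min(LS_Task 4=20, LS_Task 5=24) = 20; LS_Task 3 = 20−5 = 15
LF_Task 2 = min(LS_Task 3=15, LS_Task 5=24) = 15; LS_Task 2 = 15−15 = 0
LF_Task 1 = min(LS_Task 3=15, LS_Task 4=20, LS_Task 6=32) = 15; LS_Task 1 = 15−13 = 2
Slack_Task 5 = LS_Task 5 − ES_Task 5 = 24 − 20 = 4

4 hours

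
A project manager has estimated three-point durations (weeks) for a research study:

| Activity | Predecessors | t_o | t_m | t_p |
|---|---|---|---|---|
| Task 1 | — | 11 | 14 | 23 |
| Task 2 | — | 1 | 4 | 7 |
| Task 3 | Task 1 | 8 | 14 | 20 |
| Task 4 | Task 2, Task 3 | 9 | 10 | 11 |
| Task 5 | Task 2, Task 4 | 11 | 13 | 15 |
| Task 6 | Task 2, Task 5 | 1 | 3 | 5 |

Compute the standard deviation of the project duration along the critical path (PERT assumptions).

te_Task 1 = (11 + 4·14 + 23)/6 = 90/6 = 15; σ²_Task 1 = ((23−11)/6)² = 4.000
te_Task 2 = (1 + 4·4 + 7)/6 = 24/6 = 4; σ²_Task 2 = ((7−1)/6)² = 1.000
te_Task 3 = (8 + 4·14 + 20)/6 = 84/6 = 14; σ²_Task 3 = ((20−8)/6)² = 4.000
te_Task 4 = (9 + 4·10 + 11)/6 = 60/6 = 10; σ²_Task 4 = ((11−9)/6)² = 0.111
te_Task 5 = (11 + 4·13 + 15)/6 = 78/6 = 13; σ²_Task 5 = ((15−11)/6)² = 0.444
te_Task 6 = (1 + 4·3 + 5)/6 = 18/6 = 3; σ²_Task 6 = ((5−1)/6)² = 0.444

Forward pass:
ES_Task 1 = 0; EF_Task 1 = 15
ES_Task 2 = 0; EF_Task 2 = 4
ES_Task 3 = 15; EF_Task 3 = 15+14 = 29
ES_Task 4 = max(EF_Task 2=4, EF_Task 3=29) = 29; EF_Task 4 = 29+10 = 39
ES_Task 5 = max(EF_Task 2=4, EF_Task 4=39) = 39; EF_Task 5 = 39+13 = 52
ES_Task 6 = max(EF_Task 2=4, EF_Task 5=52) = 52; EF_Task 6 = 52+3 = 55
Expected project duration μ = 55 weeks. Critical path: Task 1 → Task 3 → Task 4 → Task 5 → Task 6.

Variance along critical path = 4.000 + 4.000 + 0.111 + 0.444 + 0.444 = 9.000
σ = √9.000 = 3.000 weeks

3.00 weeks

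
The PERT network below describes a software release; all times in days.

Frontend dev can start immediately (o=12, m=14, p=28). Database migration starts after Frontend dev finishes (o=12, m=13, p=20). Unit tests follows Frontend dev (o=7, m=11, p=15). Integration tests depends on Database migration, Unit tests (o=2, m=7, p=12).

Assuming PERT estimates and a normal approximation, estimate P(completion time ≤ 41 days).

te_Frontend dev = (12 + 4·14 + 28)/6 = 96/6 = 16; σ²_Frontend dev = ((28−12)/6)² = 7.111
te_Database migration = (12 + 4·13 + 20)/6 = 84/6 = 14; σ²_Database migration = ((20−12)/6)² = 1.778
te_Unit tests = (7 + 4·11 + 15)/6 = 66/6 = 11; σ²_Unit tests = ((15−7)/6)² = 1.778
te_Integration tests = (2 + 4·7 + 12)/6 = 42/6 = 7; σ²_Integration tests = ((12−2)/6)² = 2.778

Forward pass:
ES_Frontend dev = 0; EF_Frontend dev = 16
ES_Database migration = 16; EF_Database migration = 16+14 = 30
ES_Unit tests = 16; EF_Unit tests = 16+11 = 27
ES_Integration tests = max(EF_Database migration=30, EF_Unit tests=27) = 30; EF_Integration tests = 30+7 = 37
Expected project duration μ = 37 days. Critical path: Frontend dev → Database migration → Integration tests.

Variance along critical path = 7.111 + 1.778 + 2.778 = 11.667; σ = √11.667 = 3.416 days.
Z = (41 − 37) / 3.416 = 1.171
P(T ≤ 41) = Φ(1.171) ≈ 0.879

0.879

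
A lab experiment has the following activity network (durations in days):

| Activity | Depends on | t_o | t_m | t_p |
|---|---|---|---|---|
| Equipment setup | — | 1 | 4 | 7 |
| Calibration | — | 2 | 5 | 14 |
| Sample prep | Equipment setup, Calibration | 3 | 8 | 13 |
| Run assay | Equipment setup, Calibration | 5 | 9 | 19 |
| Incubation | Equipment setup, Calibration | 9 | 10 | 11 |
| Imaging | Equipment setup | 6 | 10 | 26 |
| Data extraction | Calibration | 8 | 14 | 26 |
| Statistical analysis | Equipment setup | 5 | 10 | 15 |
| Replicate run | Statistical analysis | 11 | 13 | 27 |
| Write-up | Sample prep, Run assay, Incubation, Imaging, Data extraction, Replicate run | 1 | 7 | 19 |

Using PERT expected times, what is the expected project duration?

37 days

te_Equipment setup = (1 + 4·4 + 7)/6 = 24/6 = 4
te_Calibration = (2 + 4·5 + 14)/6 = 36/6 = 6
te_Sample prep = (3 + 4·8 + 13)/6 = 48/6 = 8
te_Run assay = (5 + 4·9 + 19)/6 = 60/6 = 10
te_Incubation = (9 + 4·10 + 11)/6 = 60/6 = 10
te_Imaging = (6 + 4·10 + 26)/6 = 72/6 = 12
te_Data extraction = (8 + 4·14 + 26)/6 = 90/6 = 15
te_Statistical analysis = (5 + 4·10 + 15)/6 = 60/6 = 10
te_Replicate run = (11 + 4·13 + 27)/6 = 90/6 = 15
te_Write-up = (1 + 4·7 + 19)/6 = 48/6 = 8

Forward pass:
ES_Equipment setup = 0; EF_Equipment setup = 4
ES_Calibration = 0; EF_Calibration = 6
ES_Sample prep = max(EF_Equipment setup=4, EF_Calibration=6) = 6; EF_Sample prep = 6+8 = 14
ES_Run assay = max(EF_Equipment setup=4, EF_Calibration=6) = 6; EF_Run assay = 6+10 = 16
ES_Incubation = max(EF_Equipment setup=4, EF_Calibration=6) = 6; EF_Incubation = 6+10 = 16
ES_Imaging = 4; EF_Imaging = 4+12 = 16
ES_Data extraction = 6; EF_Data extraction = 6+15 = 21
ES_Statistical analysis = 4; EF_Statistical analysis = 4+10 = 14
ES_Replicate run = 14; EF_Replicate run = 14+15 = 29
ES_Write-up = max(EF_Sample prep=14, EF_Run assay=16, EF_Incubation=16, EF_Imaging=16, EF_Data extraction=21, EF_Replicate run=29) = 29; EF_Write-up = 29+8 = 37
Expected project duration μ = 37 days. Critical path: Equipment setup → Statistical analysis → Replicate run → Write-up.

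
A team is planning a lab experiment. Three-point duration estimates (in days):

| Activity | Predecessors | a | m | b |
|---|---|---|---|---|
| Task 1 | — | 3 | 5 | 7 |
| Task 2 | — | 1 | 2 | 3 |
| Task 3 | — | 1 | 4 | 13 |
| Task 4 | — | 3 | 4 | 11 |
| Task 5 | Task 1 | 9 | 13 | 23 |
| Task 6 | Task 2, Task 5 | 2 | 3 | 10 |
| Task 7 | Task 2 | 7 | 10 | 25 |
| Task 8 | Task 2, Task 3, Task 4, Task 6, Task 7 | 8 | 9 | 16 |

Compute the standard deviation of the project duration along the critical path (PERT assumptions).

3.07 days

te_Task 1 = (3 + 4·5 + 7)/6 = 30/6 = 5; σ²_Task 1 = ((7−3)/6)² = 0.444
te_Task 2 = (1 + 4·2 + 3)/6 = 12/6 = 2; σ²_Task 2 = ((3−1)/6)² = 0.111
te_Task 3 = (1 + 4·4 + 13)/6 = 30/6 = 5; σ²_Task 3 = ((13−1)/6)² = 4.000
te_Task 4 = (3 + 4·4 + 11)/6 = 30/6 = 5; σ²_Task 4 = ((11−3)/6)² = 1.778
te_Task 5 = (9 + 4·13 + 23)/6 = 84/6 = 14; σ²_Task 5 = ((23−9)/6)² = 5.444
te_Task 6 = (2 + 4·3 + 10)/6 = 24/6 = 4; σ²_Task 6 = ((10−2)/6)² = 1.778
te_Task 7 = (7 + 4·10 + 25)/6 = 72/6 = 12; σ²_Task 7 = ((25−7)/6)² = 9.000
te_Task 8 = (8 + 4·9 + 16)/6 = 60/6 = 10; σ²_Task 8 = ((16−8)/6)² = 1.778

Forward pass:
ES_Task 1 = 0; EF_Task 1 = 5
ES_Task 2 = 0; EF_Task 2 = 2
ES_Task 3 = 0; EF_Task 3 = 5
ES_Task 4 = 0; EF_Task 4 = 5
ES_Task 5 = 5; EF_Task 5 = 5+14 = 19
ES_Task 6 = max(EF_Task 2=2, EF_Task 5=19) = 19; EF_Task 6 = 19+4 = 23
ES_Task 7 = 2; EF_Task 7 = 2+12 = 14
ES_Task 8 = max(EF_Task 2=2, EF_Task 3=5, EF_Task 4=5, EF_Task 6=23, EF_Task 7=14) = 23; EF_Task 8 = 23+10 = 33
Expected project duration μ = 33 days. Critical path: Task 1 → Task 5 → Task 6 → Task 8.

Variance along critical path = 0.444 + 5.444 + 1.778 + 1.778 = 9.444
σ = √9.444 = 3.073 days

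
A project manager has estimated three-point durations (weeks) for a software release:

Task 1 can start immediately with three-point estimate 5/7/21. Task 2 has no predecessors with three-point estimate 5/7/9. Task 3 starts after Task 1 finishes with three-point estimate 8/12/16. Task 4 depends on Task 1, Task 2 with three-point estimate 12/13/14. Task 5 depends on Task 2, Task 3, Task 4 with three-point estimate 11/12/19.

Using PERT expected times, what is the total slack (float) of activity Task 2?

2 weeks

te_Task 1 = (5 + 4·7 + 21)/6 = 54/6 = 9
te_Task 2 = (5 + 4·7 + 9)/6 = 42/6 = 7
te_Task 3 = (8 + 4·12 + 16)/6 = 72/6 = 12
te_Task 4 = (12 + 4·13 + 14)/6 = 78/6 = 13
te_Task 5 = (11 + 4·12 + 19)/6 = 78/6 = 13

Forward pass:
ES_Task 1 = 0; EF_Task 1 = 9
ES_Task 2 = 0; EF_Task 2 = 7
ES_Task 3 = 9; EF_Task 3 = 9+12 = 21
ES_Task 4 = max(EF_Task 1=9, EF_Task 2=7) = 9; EF_Task 4 = 9+13 = 22
ES_Task 5 = max(EF_Task 2=7, EF_Task 3=21, EF_Task 4=22) = 22; EF_Task 5 = 22+13 = 35
Expected project duration μ = 35 weeks. Critical path: Task 1 → Task 4 → Task 5.

Backward pass:
LF_Task 5 = 35; LS_Task 5 = 35−13 = 22
LF_Task 4 = LS_Task 5 = 22; LS_Task 4 = 22−13 = 9
LF_Task 3 = LS_Task 5 = 22; LS_Task 3 = 22−12 = 10
LF_Task 2 = min(LS_Task 4=9, LS_Task 5=22) = 9; LS_Task 2 = 9−7 = 2
LF_Task 1 = min(LS_Task 3=10, LS_Task 4=9) = 9; LS_Task 1 = 9−9 = 0
Slack_Task 2 = LS_Task 2 − ES_Task 2 = 2 − 0 = 2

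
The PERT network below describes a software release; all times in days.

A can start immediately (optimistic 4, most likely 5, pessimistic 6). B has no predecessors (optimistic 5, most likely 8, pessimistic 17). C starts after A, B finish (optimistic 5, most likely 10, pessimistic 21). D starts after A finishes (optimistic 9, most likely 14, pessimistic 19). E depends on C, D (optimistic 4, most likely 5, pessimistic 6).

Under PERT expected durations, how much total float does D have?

te_A = (4 + 4·5 + 6)/6 = 30/6 = 5
te_B = (5 + 4·8 + 17)/6 = 54/6 = 9
te_C = (5 + 4·10 + 21)/6 = 66/6 = 11
te_D = (9 + 4·14 + 19)/6 = 84/6 = 14
te_E = (4 + 4·5 + 6)/6 = 30/6 = 5

Forward pass:
ES_A = 0; EF_A = 5
ES_B = 0; EF_B = 9
ES_C = max(EF_A=5, EF_B=9) = 9; EF_C = 9+11 = 20
ES_D = 5; EF_D = 5+14 = 19
ES_E = max(EF_C=20, EF_D=19) = 20; EF_E = 20+5 = 25
Expected project duration μ = 25 days. Critical path: B → C → E.

Backward pass:
LF_E = 25; LS_E = 25−5 = 20
LF_D = LS_E = 20; LS_D = 20−14 = 6
LF_C = LS_E = 20; LS_C = 20−11 = 9
LF_B = LS_C = 9; LS_B = 9−9 = 0
LF_A = min(LS_C=9, LS_D=6) = 6; LS_A = 6−5 = 1
Slack_D = LS_D − ES_D = 6 − 5 = 1

1 days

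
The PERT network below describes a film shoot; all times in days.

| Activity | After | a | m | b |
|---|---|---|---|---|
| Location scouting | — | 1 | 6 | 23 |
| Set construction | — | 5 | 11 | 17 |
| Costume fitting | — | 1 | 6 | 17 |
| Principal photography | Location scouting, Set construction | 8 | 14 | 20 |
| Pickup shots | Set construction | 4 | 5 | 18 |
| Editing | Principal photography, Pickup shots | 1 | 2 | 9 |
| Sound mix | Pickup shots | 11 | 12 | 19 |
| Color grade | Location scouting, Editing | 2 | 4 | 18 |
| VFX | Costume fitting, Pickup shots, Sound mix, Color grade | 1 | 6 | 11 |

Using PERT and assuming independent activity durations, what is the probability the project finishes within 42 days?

0.674

te_Location scouting = (1 + 4·6 + 23)/6 = 48/6 = 8; σ²_Location scouting = ((23−1)/6)² = 13.444
te_Set construction = (5 + 4·11 + 17)/6 = 66/6 = 11; σ²_Set construction = ((17−5)/6)² = 4.000
te_Costume fitting = (1 + 4·6 + 17)/6 = 42/6 = 7; σ²_Costume fitting = ((17−1)/6)² = 7.111
te_Principal photography = (8 + 4·14 + 20)/6 = 84/6 = 14; σ²_Principal photography = ((20−8)/6)² = 4.000
te_Pickup shots = (4 + 4·5 + 18)/6 = 42/6 = 7; σ²_Pickup shots = ((18−4)/6)² = 5.444
te_Editing = (1 + 4·2 + 9)/6 = 18/6 = 3; σ²_Editing = ((9−1)/6)² = 1.778
te_Sound mix = (11 + 4·12 + 19)/6 = 78/6 = 13; σ²_Sound mix = ((19−11)/6)² = 1.778
te_Color grade = (2 + 4·4 + 18)/6 = 36/6 = 6; σ²_Color grade = ((18−2)/6)² = 7.111
te_VFX = (1 + 4·6 + 11)/6 = 36/6 = 6; σ²_VFX = ((11−1)/6)² = 2.778

Forward pass:
ES_Location scouting = 0; EF_Location scouting = 8
ES_Set construction = 0; EF_Set construction = 11
ES_Costume fitting = 0; EF_Costume fitting = 7
ES_Principal photography = max(EF_Location scouting=8, EF_Set construction=11) = 11; EF_Principal photography = 11+14 = 25
ES_Pickup shots = 11; EF_Pickup shots = 11+7 = 18
ES_Editing = max(EF_Principal photography=25, EF_Pickup shots=18) = 25; EF_Editing = 25+3 = 28
ES_Sound mix = 18; EF_Sound mix = 18+13 = 31
ES_Color grade = max(EF_Location scouting=8, EF_Editing=28) = 28; EF_Color grade = 28+6 = 34
ES_VFX = max(EF_Costume fitting=7, EF_Pickup shots=18, EF_Sound mix=31, EF_Color grade=34) = 34; EF_VFX = 34+6 = 40
Expected project duration μ = 40 days. Critical path: Set construction → Principal photography → Editing → Color grade → VFX.

Variance along critical path = 4.000 + 4.000 + 1.778 + 7.111 + 2.778 = 19.667; σ = √19.667 = 4.435 days.
Z = (42 − 40) / 4.435 = 0.451
P(T ≤ 42) = Φ(0.451) ≈ 0.674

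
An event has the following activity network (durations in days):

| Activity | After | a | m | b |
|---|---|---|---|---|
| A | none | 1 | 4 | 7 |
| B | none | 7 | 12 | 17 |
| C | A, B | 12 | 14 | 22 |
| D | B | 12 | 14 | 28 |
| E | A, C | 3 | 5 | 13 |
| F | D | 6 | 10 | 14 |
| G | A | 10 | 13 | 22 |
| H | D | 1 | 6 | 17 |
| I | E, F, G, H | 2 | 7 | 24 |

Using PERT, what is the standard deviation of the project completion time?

5.01 days

te_A = (1 + 4·4 + 7)/6 = 24/6 = 4; σ²_A = ((7−1)/6)² = 1.000
te_B = (7 + 4·12 + 17)/6 = 72/6 = 12; σ²_B = ((17−7)/6)² = 2.778
te_C = (12 + 4·14 + 22)/6 = 90/6 = 15; σ²_C = ((22−12)/6)² = 2.778
te_D = (12 + 4·14 + 28)/6 = 96/6 = 16; σ²_D = ((28−12)/6)² = 7.111
te_E = (3 + 4·5 + 13)/6 = 36/6 = 6; σ²_E = ((13−3)/6)² = 2.778
te_F = (6 + 4·10 + 14)/6 = 60/6 = 10; σ²_F = ((14−6)/6)² = 1.778
te_G = (10 + 4·13 + 22)/6 = 84/6 = 14; σ²_G = ((22−10)/6)² = 4.000
te_H = (1 + 4·6 + 17)/6 = 42/6 = 7; σ²_H = ((17−1)/6)² = 7.111
te_I = (2 + 4·7 + 24)/6 = 54/6 = 9; σ²_I = ((24−2)/6)² = 13.444

Forward pass:
ES_A = 0; EF_A = 4
ES_B = 0; EF_B = 12
ES_C = max(EF_A=4, EF_B=12) = 12; EF_C = 12+15 = 27
ES_D = 12; EF_D = 12+16 = 28
ES_E = max(EF_A=4, EF_C=27) = 27; EF_E = 27+6 = 33
ES_F = 28; EF_F = 28+10 = 38
ES_G = 4; EF_G = 4+14 = 18
ES_H = 28; EF_H = 28+7 = 35
ES_I = max(EF_E=33, EF_F=38, EF_G=18, EF_H=35) = 38; EF_I = 38+9 = 47
Expected project duration μ = 47 days. Critical path: B → D → F → I.

Variance along critical path = 2.778 + 7.111 + 1.778 + 13.444 = 25.111
σ = √25.111 = 5.011 days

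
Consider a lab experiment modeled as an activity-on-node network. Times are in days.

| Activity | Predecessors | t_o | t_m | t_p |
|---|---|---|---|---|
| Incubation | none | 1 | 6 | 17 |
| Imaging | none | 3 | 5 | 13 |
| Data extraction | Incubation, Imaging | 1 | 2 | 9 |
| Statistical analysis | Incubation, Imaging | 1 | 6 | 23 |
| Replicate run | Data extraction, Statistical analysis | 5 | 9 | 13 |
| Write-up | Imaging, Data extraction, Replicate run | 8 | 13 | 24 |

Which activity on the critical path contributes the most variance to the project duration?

te_Incubation = (1 + 4·6 + 17)/6 = 42/6 = 7; σ²_Incubation = ((17−1)/6)² = 7.111
te_Imaging = (3 + 4·5 + 13)/6 = 36/6 = 6; σ²_Imaging = ((13−3)/6)² = 2.778
te_Data extraction = (1 + 4·2 + 9)/6 = 18/6 = 3; σ²_Data extraction = ((9−1)/6)² = 1.778
te_Statistical analysis = (1 + 4·6 + 23)/6 = 48/6 = 8; σ²_Statistical analysis = ((23−1)/6)² = 13.444
te_Replicate run = (5 + 4·9 + 13)/6 = 54/6 = 9; σ²_Replicate run = ((13−5)/6)² = 1.778
te_Write-up = (8 + 4·13 + 24)/6 = 84/6 = 14; σ²_Write-up = ((24−8)/6)² = 7.111

Forward pass:
ES_Incubation = 0; EF_Incubation = 7
ES_Imaging = 0; EF_Imaging = 6
ES_Data extraction = max(EF_Incubation=7, EF_Imaging=6) = 7; EF_Data extraction = 7+3 = 10
ES_Statistical analysis = max(EF_Incubation=7, EF_Imaging=6) = 7; EF_Statistical analysis = 7+8 = 15
ES_Replicate run = max(EF_Data extraction=10, EF_Statistical analysis=15) = 15; EF_Replicate run = 15+9 = 24
ES_Write-up = max(EF_Imaging=6, EF_Data extraction=10, EF_Replicate run=24) = 24; EF_Write-up = 24+14 = 38
Expected project duration μ = 38 days. Critical path: Incubation → Statistical analysis → Replicate run → Write-up.

Variances on critical path: σ²_Incubation=7.111, σ²_Statistical analysis=13.444, σ²_Replicate run=1.778, σ²_Write-up=7.111.
Largest is σ²_Statistical analysis = 13.444.

Statistical analysis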